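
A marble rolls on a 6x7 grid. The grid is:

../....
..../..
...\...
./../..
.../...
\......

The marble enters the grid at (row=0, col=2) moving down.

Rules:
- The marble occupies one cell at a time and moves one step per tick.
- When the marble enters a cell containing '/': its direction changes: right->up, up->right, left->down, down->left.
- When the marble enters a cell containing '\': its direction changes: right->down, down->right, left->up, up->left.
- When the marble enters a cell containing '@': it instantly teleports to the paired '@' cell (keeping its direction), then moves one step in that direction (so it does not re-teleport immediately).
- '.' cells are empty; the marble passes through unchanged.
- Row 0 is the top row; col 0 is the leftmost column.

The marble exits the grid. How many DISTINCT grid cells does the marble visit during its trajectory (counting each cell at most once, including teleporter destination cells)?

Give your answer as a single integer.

Step 1: enter (0,2), '/' deflects down->left, move left to (0,1)
Step 2: enter (0,1), '.' pass, move left to (0,0)
Step 3: enter (0,0), '.' pass, move left to (0,-1)
Step 4: at (0,-1) — EXIT via left edge, pos 0
Distinct cells visited: 3 (path length 3)

Answer: 3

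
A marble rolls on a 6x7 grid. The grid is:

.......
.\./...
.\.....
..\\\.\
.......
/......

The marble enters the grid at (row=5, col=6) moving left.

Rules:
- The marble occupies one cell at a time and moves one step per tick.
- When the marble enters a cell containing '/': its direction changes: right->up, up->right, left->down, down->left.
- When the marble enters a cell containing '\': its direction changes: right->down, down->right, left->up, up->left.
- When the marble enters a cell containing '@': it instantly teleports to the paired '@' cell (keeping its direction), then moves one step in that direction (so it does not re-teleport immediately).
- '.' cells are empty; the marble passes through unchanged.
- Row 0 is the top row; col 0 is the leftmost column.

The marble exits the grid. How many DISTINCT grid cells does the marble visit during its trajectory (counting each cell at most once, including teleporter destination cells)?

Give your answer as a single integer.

Answer: 7

Derivation:
Step 1: enter (5,6), '.' pass, move left to (5,5)
Step 2: enter (5,5), '.' pass, move left to (5,4)
Step 3: enter (5,4), '.' pass, move left to (5,3)
Step 4: enter (5,3), '.' pass, move left to (5,2)
Step 5: enter (5,2), '.' pass, move left to (5,1)
Step 6: enter (5,1), '.' pass, move left to (5,0)
Step 7: enter (5,0), '/' deflects left->down, move down to (6,0)
Step 8: at (6,0) — EXIT via bottom edge, pos 0
Distinct cells visited: 7 (path length 7)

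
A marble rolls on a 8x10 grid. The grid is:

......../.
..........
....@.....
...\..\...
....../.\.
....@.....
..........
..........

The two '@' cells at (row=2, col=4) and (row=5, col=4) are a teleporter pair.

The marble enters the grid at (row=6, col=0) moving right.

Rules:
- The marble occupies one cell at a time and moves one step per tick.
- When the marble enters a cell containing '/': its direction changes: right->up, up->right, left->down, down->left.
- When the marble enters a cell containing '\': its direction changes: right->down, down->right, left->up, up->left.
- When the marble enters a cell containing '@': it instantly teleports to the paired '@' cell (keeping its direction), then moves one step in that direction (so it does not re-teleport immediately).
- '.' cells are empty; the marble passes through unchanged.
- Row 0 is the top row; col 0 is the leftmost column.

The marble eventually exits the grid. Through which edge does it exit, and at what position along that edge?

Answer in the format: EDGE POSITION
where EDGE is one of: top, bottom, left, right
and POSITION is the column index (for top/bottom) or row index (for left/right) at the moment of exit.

Step 1: enter (6,0), '.' pass, move right to (6,1)
Step 2: enter (6,1), '.' pass, move right to (6,2)
Step 3: enter (6,2), '.' pass, move right to (6,3)
Step 4: enter (6,3), '.' pass, move right to (6,4)
Step 5: enter (6,4), '.' pass, move right to (6,5)
Step 6: enter (6,5), '.' pass, move right to (6,6)
Step 7: enter (6,6), '.' pass, move right to (6,7)
Step 8: enter (6,7), '.' pass, move right to (6,8)
Step 9: enter (6,8), '.' pass, move right to (6,9)
Step 10: enter (6,9), '.' pass, move right to (6,10)
Step 11: at (6,10) — EXIT via right edge, pos 6

Answer: right 6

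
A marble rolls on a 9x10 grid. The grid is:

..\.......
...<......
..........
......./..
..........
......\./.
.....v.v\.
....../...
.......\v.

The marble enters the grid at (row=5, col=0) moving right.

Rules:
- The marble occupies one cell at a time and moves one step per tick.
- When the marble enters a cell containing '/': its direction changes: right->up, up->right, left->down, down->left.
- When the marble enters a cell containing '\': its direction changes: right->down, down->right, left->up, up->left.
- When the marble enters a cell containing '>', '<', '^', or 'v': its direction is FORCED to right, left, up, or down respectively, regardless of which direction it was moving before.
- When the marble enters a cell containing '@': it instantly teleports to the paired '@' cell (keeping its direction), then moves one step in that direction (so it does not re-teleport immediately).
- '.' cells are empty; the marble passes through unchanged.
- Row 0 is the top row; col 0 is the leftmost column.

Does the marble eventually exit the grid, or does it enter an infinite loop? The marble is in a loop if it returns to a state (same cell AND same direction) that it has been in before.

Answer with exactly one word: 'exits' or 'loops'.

Answer: exits

Derivation:
Step 1: enter (5,0), '.' pass, move right to (5,1)
Step 2: enter (5,1), '.' pass, move right to (5,2)
Step 3: enter (5,2), '.' pass, move right to (5,3)
Step 4: enter (5,3), '.' pass, move right to (5,4)
Step 5: enter (5,4), '.' pass, move right to (5,5)
Step 6: enter (5,5), '.' pass, move right to (5,6)
Step 7: enter (5,6), '\' deflects right->down, move down to (6,6)
Step 8: enter (6,6), '.' pass, move down to (7,6)
Step 9: enter (7,6), '/' deflects down->left, move left to (7,5)
Step 10: enter (7,5), '.' pass, move left to (7,4)
Step 11: enter (7,4), '.' pass, move left to (7,3)
Step 12: enter (7,3), '.' pass, move left to (7,2)
Step 13: enter (7,2), '.' pass, move left to (7,1)
Step 14: enter (7,1), '.' pass, move left to (7,0)
Step 15: enter (7,0), '.' pass, move left to (7,-1)
Step 16: at (7,-1) — EXIT via left edge, pos 7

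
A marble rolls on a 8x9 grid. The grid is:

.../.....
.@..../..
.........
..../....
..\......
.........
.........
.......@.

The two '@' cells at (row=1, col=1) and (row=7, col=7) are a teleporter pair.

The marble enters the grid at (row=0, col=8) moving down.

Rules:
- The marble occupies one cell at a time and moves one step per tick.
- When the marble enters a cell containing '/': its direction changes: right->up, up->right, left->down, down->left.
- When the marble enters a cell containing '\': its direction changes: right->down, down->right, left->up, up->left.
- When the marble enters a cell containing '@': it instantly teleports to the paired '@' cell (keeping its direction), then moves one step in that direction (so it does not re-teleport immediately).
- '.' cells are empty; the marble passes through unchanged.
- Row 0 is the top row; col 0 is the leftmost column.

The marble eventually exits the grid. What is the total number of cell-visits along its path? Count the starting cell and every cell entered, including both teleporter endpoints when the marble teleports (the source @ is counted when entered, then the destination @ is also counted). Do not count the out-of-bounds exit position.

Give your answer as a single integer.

Step 1: enter (0,8), '.' pass, move down to (1,8)
Step 2: enter (1,8), '.' pass, move down to (2,8)
Step 3: enter (2,8), '.' pass, move down to (3,8)
Step 4: enter (3,8), '.' pass, move down to (4,8)
Step 5: enter (4,8), '.' pass, move down to (5,8)
Step 6: enter (5,8), '.' pass, move down to (6,8)
Step 7: enter (6,8), '.' pass, move down to (7,8)
Step 8: enter (7,8), '.' pass, move down to (8,8)
Step 9: at (8,8) — EXIT via bottom edge, pos 8
Path length (cell visits): 8

Answer: 8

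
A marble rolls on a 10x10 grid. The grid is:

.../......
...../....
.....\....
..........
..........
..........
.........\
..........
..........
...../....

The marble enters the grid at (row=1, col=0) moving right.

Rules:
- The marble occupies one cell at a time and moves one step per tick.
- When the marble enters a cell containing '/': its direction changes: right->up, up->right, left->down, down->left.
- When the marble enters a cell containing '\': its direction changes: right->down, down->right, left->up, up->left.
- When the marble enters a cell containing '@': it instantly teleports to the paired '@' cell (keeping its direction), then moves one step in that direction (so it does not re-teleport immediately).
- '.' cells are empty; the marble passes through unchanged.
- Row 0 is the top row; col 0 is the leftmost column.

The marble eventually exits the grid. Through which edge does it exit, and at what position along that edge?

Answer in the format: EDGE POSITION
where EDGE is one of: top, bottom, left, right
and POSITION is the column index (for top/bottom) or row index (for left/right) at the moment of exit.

Answer: top 5

Derivation:
Step 1: enter (1,0), '.' pass, move right to (1,1)
Step 2: enter (1,1), '.' pass, move right to (1,2)
Step 3: enter (1,2), '.' pass, move right to (1,3)
Step 4: enter (1,3), '.' pass, move right to (1,4)
Step 5: enter (1,4), '.' pass, move right to (1,5)
Step 6: enter (1,5), '/' deflects right->up, move up to (0,5)
Step 7: enter (0,5), '.' pass, move up to (-1,5)
Step 8: at (-1,5) — EXIT via top edge, pos 5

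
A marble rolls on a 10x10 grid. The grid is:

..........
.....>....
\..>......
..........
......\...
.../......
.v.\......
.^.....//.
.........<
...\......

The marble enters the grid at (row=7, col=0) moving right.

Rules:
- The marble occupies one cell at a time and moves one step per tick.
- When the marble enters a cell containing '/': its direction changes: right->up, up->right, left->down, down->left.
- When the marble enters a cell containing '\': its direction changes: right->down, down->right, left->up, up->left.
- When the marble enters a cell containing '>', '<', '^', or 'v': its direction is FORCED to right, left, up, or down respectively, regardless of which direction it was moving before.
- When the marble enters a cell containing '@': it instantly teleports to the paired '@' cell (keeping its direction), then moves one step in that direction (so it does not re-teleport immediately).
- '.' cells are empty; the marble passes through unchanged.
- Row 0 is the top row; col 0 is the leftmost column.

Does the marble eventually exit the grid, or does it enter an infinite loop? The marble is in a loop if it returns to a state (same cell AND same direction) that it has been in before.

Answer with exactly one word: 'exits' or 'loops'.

Answer: loops

Derivation:
Step 1: enter (7,0), '.' pass, move right to (7,1)
Step 2: enter (7,1), '^' forces right->up, move up to (6,1)
Step 3: enter (6,1), 'v' forces up->down, move down to (7,1)
Step 4: enter (7,1), '^' forces down->up, move up to (6,1)
Step 5: at (6,1) dir=up — LOOP DETECTED (seen before)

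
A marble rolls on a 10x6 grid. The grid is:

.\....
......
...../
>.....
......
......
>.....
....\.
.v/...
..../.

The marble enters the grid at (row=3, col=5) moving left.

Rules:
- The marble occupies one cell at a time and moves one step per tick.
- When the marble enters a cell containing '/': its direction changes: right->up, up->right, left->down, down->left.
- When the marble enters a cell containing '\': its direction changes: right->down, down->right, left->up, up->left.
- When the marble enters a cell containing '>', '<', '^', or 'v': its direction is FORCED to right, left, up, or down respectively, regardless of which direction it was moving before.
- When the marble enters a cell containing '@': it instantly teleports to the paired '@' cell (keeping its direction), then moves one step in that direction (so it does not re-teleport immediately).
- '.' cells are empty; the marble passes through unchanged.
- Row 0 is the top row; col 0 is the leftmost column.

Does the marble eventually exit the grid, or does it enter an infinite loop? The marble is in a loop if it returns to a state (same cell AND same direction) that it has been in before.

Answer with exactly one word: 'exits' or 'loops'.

Step 1: enter (3,5), '.' pass, move left to (3,4)
Step 2: enter (3,4), '.' pass, move left to (3,3)
Step 3: enter (3,3), '.' pass, move left to (3,2)
Step 4: enter (3,2), '.' pass, move left to (3,1)
Step 5: enter (3,1), '.' pass, move left to (3,0)
Step 6: enter (3,0), '>' forces left->right, move right to (3,1)
Step 7: enter (3,1), '.' pass, move right to (3,2)
Step 8: enter (3,2), '.' pass, move right to (3,3)
Step 9: enter (3,3), '.' pass, move right to (3,4)
Step 10: enter (3,4), '.' pass, move right to (3,5)
Step 11: enter (3,5), '.' pass, move right to (3,6)
Step 12: at (3,6) — EXIT via right edge, pos 3

Answer: exits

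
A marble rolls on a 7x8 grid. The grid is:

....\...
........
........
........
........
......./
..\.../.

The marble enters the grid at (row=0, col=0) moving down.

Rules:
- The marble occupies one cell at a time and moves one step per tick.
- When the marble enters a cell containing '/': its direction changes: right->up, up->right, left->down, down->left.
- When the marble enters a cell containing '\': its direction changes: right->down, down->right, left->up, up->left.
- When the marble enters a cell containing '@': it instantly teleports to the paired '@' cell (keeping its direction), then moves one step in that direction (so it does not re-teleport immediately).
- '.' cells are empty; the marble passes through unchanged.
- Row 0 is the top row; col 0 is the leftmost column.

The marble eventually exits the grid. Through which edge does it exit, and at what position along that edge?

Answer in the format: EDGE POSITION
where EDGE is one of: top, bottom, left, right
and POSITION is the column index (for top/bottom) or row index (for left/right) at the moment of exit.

Answer: bottom 0

Derivation:
Step 1: enter (0,0), '.' pass, move down to (1,0)
Step 2: enter (1,0), '.' pass, move down to (2,0)
Step 3: enter (2,0), '.' pass, move down to (3,0)
Step 4: enter (3,0), '.' pass, move down to (4,0)
Step 5: enter (4,0), '.' pass, move down to (5,0)
Step 6: enter (5,0), '.' pass, move down to (6,0)
Step 7: enter (6,0), '.' pass, move down to (7,0)
Step 8: at (7,0) — EXIT via bottom edge, pos 0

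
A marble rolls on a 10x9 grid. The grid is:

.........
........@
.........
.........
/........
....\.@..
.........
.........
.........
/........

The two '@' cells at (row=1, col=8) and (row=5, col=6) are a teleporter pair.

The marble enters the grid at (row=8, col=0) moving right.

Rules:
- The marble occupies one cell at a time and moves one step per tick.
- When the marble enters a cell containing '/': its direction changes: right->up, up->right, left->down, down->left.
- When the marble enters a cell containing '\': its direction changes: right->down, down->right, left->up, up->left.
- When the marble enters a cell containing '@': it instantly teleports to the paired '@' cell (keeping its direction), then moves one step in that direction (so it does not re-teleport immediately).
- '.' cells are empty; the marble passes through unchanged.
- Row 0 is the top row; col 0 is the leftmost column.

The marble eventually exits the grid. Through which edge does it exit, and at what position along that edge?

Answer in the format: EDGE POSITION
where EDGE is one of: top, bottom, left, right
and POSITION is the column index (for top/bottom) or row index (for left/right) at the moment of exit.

Answer: right 8

Derivation:
Step 1: enter (8,0), '.' pass, move right to (8,1)
Step 2: enter (8,1), '.' pass, move right to (8,2)
Step 3: enter (8,2), '.' pass, move right to (8,3)
Step 4: enter (8,3), '.' pass, move right to (8,4)
Step 5: enter (8,4), '.' pass, move right to (8,5)
Step 6: enter (8,5), '.' pass, move right to (8,6)
Step 7: enter (8,6), '.' pass, move right to (8,7)
Step 8: enter (8,7), '.' pass, move right to (8,8)
Step 9: enter (8,8), '.' pass, move right to (8,9)
Step 10: at (8,9) — EXIT via right edge, pos 8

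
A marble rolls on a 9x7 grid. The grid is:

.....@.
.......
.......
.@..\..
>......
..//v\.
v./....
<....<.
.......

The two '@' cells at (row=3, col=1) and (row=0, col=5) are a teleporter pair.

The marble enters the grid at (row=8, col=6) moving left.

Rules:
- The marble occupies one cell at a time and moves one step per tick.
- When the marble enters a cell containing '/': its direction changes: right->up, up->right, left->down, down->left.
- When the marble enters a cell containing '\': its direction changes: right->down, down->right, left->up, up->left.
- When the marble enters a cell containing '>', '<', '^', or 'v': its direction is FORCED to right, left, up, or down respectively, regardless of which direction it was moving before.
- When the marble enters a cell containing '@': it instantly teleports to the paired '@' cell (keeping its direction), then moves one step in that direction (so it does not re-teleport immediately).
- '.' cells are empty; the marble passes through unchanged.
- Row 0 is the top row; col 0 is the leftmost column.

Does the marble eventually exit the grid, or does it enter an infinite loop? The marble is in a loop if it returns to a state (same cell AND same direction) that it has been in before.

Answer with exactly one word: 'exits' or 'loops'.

Answer: exits

Derivation:
Step 1: enter (8,6), '.' pass, move left to (8,5)
Step 2: enter (8,5), '.' pass, move left to (8,4)
Step 3: enter (8,4), '.' pass, move left to (8,3)
Step 4: enter (8,3), '.' pass, move left to (8,2)
Step 5: enter (8,2), '.' pass, move left to (8,1)
Step 6: enter (8,1), '.' pass, move left to (8,0)
Step 7: enter (8,0), '.' pass, move left to (8,-1)
Step 8: at (8,-1) — EXIT via left edge, pos 8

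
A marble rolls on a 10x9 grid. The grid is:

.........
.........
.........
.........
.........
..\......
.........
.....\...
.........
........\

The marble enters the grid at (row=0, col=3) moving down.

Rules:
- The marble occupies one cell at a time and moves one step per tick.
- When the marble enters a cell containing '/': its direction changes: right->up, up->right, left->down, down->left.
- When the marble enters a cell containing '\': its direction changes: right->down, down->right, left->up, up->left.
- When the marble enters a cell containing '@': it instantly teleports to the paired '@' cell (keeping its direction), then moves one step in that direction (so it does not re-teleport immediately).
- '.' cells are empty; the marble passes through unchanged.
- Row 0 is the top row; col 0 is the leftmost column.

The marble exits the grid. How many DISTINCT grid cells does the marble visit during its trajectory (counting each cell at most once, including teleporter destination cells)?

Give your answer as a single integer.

Step 1: enter (0,3), '.' pass, move down to (1,3)
Step 2: enter (1,3), '.' pass, move down to (2,3)
Step 3: enter (2,3), '.' pass, move down to (3,3)
Step 4: enter (3,3), '.' pass, move down to (4,3)
Step 5: enter (4,3), '.' pass, move down to (5,3)
Step 6: enter (5,3), '.' pass, move down to (6,3)
Step 7: enter (6,3), '.' pass, move down to (7,3)
Step 8: enter (7,3), '.' pass, move down to (8,3)
Step 9: enter (8,3), '.' pass, move down to (9,3)
Step 10: enter (9,3), '.' pass, move down to (10,3)
Step 11: at (10,3) — EXIT via bottom edge, pos 3
Distinct cells visited: 10 (path length 10)

Answer: 10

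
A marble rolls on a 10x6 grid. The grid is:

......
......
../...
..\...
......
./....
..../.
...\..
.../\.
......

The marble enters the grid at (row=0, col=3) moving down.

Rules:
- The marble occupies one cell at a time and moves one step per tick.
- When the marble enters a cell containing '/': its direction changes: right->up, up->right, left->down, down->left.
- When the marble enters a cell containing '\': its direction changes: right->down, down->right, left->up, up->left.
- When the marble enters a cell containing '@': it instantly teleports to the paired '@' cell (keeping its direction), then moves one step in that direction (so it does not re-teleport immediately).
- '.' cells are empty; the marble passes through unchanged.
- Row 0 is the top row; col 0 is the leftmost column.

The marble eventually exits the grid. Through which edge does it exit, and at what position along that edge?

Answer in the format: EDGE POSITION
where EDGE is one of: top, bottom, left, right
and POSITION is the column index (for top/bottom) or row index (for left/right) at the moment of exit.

Step 1: enter (0,3), '.' pass, move down to (1,3)
Step 2: enter (1,3), '.' pass, move down to (2,3)
Step 3: enter (2,3), '.' pass, move down to (3,3)
Step 4: enter (3,3), '.' pass, move down to (4,3)
Step 5: enter (4,3), '.' pass, move down to (5,3)
Step 6: enter (5,3), '.' pass, move down to (6,3)
Step 7: enter (6,3), '.' pass, move down to (7,3)
Step 8: enter (7,3), '\' deflects down->right, move right to (7,4)
Step 9: enter (7,4), '.' pass, move right to (7,5)
Step 10: enter (7,5), '.' pass, move right to (7,6)
Step 11: at (7,6) — EXIT via right edge, pos 7

Answer: right 7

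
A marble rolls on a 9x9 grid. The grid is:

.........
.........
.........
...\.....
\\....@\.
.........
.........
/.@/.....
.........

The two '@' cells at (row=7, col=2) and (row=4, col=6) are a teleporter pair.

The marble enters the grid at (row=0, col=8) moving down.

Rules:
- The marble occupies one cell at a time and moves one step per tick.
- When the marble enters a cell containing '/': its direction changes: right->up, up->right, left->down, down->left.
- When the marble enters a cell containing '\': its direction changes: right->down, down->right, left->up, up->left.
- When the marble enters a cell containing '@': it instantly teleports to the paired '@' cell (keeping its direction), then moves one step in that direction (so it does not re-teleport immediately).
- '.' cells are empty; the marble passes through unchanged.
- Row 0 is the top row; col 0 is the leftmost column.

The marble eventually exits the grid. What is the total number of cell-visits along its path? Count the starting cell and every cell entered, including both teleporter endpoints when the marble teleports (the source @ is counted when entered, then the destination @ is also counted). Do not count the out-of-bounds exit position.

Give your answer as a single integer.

Step 1: enter (0,8), '.' pass, move down to (1,8)
Step 2: enter (1,8), '.' pass, move down to (2,8)
Step 3: enter (2,8), '.' pass, move down to (3,8)
Step 4: enter (3,8), '.' pass, move down to (4,8)
Step 5: enter (4,8), '.' pass, move down to (5,8)
Step 6: enter (5,8), '.' pass, move down to (6,8)
Step 7: enter (6,8), '.' pass, move down to (7,8)
Step 8: enter (7,8), '.' pass, move down to (8,8)
Step 9: enter (8,8), '.' pass, move down to (9,8)
Step 10: at (9,8) — EXIT via bottom edge, pos 8
Path length (cell visits): 9

Answer: 9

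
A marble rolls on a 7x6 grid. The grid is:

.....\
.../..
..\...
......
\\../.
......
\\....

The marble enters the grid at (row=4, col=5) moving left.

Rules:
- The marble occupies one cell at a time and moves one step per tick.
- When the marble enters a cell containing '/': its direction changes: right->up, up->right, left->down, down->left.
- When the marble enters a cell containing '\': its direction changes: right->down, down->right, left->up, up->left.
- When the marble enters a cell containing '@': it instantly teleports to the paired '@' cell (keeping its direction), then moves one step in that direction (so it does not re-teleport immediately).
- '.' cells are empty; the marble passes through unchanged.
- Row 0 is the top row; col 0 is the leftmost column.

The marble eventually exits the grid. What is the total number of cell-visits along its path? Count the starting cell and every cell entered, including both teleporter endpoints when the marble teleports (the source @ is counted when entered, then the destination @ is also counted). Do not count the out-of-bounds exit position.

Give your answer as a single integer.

Answer: 4

Derivation:
Step 1: enter (4,5), '.' pass, move left to (4,4)
Step 2: enter (4,4), '/' deflects left->down, move down to (5,4)
Step 3: enter (5,4), '.' pass, move down to (6,4)
Step 4: enter (6,4), '.' pass, move down to (7,4)
Step 5: at (7,4) — EXIT via bottom edge, pos 4
Path length (cell visits): 4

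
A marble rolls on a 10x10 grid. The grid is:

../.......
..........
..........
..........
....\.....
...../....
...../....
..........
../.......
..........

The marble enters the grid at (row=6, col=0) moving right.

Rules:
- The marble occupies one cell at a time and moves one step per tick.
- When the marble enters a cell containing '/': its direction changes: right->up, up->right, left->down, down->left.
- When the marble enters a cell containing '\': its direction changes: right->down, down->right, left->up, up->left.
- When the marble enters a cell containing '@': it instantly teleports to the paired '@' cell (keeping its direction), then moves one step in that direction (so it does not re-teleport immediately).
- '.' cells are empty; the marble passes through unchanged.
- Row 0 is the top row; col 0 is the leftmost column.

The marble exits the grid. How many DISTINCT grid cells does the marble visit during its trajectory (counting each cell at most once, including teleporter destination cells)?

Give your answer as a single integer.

Answer: 11

Derivation:
Step 1: enter (6,0), '.' pass, move right to (6,1)
Step 2: enter (6,1), '.' pass, move right to (6,2)
Step 3: enter (6,2), '.' pass, move right to (6,3)
Step 4: enter (6,3), '.' pass, move right to (6,4)
Step 5: enter (6,4), '.' pass, move right to (6,5)
Step 6: enter (6,5), '/' deflects right->up, move up to (5,5)
Step 7: enter (5,5), '/' deflects up->right, move right to (5,6)
Step 8: enter (5,6), '.' pass, move right to (5,7)
Step 9: enter (5,7), '.' pass, move right to (5,8)
Step 10: enter (5,8), '.' pass, move right to (5,9)
Step 11: enter (5,9), '.' pass, move right to (5,10)
Step 12: at (5,10) — EXIT via right edge, pos 5
Distinct cells visited: 11 (path length 11)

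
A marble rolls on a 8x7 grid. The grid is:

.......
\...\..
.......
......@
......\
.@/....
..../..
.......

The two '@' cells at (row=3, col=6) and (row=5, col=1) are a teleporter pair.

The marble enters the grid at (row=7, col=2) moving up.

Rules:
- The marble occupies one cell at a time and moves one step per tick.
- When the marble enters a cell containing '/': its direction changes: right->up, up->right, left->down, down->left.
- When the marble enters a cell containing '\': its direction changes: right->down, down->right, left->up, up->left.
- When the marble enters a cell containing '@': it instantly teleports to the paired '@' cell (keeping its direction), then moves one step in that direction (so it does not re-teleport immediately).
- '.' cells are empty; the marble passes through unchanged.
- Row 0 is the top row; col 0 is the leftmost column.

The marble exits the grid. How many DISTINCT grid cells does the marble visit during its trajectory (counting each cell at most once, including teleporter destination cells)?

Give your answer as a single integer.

Step 1: enter (7,2), '.' pass, move up to (6,2)
Step 2: enter (6,2), '.' pass, move up to (5,2)
Step 3: enter (5,2), '/' deflects up->right, move right to (5,3)
Step 4: enter (5,3), '.' pass, move right to (5,4)
Step 5: enter (5,4), '.' pass, move right to (5,5)
Step 6: enter (5,5), '.' pass, move right to (5,6)
Step 7: enter (5,6), '.' pass, move right to (5,7)
Step 8: at (5,7) — EXIT via right edge, pos 5
Distinct cells visited: 7 (path length 7)

Answer: 7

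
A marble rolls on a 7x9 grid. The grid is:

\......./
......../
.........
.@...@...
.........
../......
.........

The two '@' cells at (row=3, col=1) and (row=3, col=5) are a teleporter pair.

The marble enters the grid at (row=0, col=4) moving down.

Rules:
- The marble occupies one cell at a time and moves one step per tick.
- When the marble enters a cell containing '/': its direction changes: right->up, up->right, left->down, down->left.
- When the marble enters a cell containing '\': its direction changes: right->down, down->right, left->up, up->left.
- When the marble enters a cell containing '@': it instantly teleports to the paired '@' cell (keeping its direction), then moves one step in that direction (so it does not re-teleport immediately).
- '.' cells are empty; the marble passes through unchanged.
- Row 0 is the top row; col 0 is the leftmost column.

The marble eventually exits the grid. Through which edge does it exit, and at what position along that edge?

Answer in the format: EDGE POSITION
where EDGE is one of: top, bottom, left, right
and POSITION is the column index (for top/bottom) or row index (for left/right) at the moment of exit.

Answer: bottom 4

Derivation:
Step 1: enter (0,4), '.' pass, move down to (1,4)
Step 2: enter (1,4), '.' pass, move down to (2,4)
Step 3: enter (2,4), '.' pass, move down to (3,4)
Step 4: enter (3,4), '.' pass, move down to (4,4)
Step 5: enter (4,4), '.' pass, move down to (5,4)
Step 6: enter (5,4), '.' pass, move down to (6,4)
Step 7: enter (6,4), '.' pass, move down to (7,4)
Step 8: at (7,4) — EXIT via bottom edge, pos 4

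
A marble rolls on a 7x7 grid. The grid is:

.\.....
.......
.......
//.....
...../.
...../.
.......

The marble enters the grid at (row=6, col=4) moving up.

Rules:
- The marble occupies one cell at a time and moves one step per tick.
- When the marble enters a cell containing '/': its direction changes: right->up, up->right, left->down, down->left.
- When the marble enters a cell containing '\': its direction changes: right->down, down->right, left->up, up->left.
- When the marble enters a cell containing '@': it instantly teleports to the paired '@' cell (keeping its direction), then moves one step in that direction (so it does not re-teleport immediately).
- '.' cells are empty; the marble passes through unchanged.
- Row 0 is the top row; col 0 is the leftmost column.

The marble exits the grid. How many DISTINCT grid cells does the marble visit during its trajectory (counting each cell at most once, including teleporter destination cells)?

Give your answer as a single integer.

Answer: 7

Derivation:
Step 1: enter (6,4), '.' pass, move up to (5,4)
Step 2: enter (5,4), '.' pass, move up to (4,4)
Step 3: enter (4,4), '.' pass, move up to (3,4)
Step 4: enter (3,4), '.' pass, move up to (2,4)
Step 5: enter (2,4), '.' pass, move up to (1,4)
Step 6: enter (1,4), '.' pass, move up to (0,4)
Step 7: enter (0,4), '.' pass, move up to (-1,4)
Step 8: at (-1,4) — EXIT via top edge, pos 4
Distinct cells visited: 7 (path length 7)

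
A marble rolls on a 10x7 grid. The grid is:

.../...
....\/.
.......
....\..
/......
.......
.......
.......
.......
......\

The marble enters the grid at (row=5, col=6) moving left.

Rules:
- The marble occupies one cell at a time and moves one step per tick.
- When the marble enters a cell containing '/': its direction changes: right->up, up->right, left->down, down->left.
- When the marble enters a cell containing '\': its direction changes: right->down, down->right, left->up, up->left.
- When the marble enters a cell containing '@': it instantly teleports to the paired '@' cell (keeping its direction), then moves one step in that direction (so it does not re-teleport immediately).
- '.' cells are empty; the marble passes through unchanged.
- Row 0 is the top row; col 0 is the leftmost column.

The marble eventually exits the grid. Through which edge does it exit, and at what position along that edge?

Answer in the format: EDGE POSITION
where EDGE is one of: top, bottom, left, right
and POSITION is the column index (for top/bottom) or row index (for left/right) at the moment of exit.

Answer: left 5

Derivation:
Step 1: enter (5,6), '.' pass, move left to (5,5)
Step 2: enter (5,5), '.' pass, move left to (5,4)
Step 3: enter (5,4), '.' pass, move left to (5,3)
Step 4: enter (5,3), '.' pass, move left to (5,2)
Step 5: enter (5,2), '.' pass, move left to (5,1)
Step 6: enter (5,1), '.' pass, move left to (5,0)
Step 7: enter (5,0), '.' pass, move left to (5,-1)
Step 8: at (5,-1) — EXIT via left edge, pos 5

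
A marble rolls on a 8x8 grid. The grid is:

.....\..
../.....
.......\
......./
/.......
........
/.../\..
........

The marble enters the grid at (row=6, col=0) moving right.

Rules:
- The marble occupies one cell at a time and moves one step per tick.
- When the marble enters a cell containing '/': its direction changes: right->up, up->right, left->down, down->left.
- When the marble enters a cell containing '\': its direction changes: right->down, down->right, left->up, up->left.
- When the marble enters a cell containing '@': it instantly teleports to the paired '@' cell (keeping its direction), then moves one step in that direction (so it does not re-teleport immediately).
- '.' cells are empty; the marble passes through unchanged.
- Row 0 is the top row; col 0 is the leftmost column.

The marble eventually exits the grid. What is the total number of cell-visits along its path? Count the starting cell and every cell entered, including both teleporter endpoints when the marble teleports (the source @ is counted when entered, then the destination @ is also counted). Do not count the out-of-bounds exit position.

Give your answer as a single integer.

Answer: 10

Derivation:
Step 1: enter (6,0), '/' deflects right->up, move up to (5,0)
Step 2: enter (5,0), '.' pass, move up to (4,0)
Step 3: enter (4,0), '/' deflects up->right, move right to (4,1)
Step 4: enter (4,1), '.' pass, move right to (4,2)
Step 5: enter (4,2), '.' pass, move right to (4,3)
Step 6: enter (4,3), '.' pass, move right to (4,4)
Step 7: enter (4,4), '.' pass, move right to (4,5)
Step 8: enter (4,5), '.' pass, move right to (4,6)
Step 9: enter (4,6), '.' pass, move right to (4,7)
Step 10: enter (4,7), '.' pass, move right to (4,8)
Step 11: at (4,8) — EXIT via right edge, pos 4
Path length (cell visits): 10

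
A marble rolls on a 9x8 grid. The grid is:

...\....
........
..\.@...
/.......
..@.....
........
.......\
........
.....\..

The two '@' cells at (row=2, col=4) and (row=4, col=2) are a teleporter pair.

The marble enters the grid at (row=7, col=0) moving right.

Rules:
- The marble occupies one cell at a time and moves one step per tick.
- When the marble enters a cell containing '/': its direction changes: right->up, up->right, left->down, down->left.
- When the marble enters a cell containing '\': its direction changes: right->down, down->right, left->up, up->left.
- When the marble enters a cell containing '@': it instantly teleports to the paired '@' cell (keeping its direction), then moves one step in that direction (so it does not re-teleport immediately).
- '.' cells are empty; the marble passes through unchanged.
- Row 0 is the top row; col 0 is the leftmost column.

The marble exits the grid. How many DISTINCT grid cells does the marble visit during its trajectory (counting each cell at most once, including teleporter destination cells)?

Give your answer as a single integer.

Answer: 8

Derivation:
Step 1: enter (7,0), '.' pass, move right to (7,1)
Step 2: enter (7,1), '.' pass, move right to (7,2)
Step 3: enter (7,2), '.' pass, move right to (7,3)
Step 4: enter (7,3), '.' pass, move right to (7,4)
Step 5: enter (7,4), '.' pass, move right to (7,5)
Step 6: enter (7,5), '.' pass, move right to (7,6)
Step 7: enter (7,6), '.' pass, move right to (7,7)
Step 8: enter (7,7), '.' pass, move right to (7,8)
Step 9: at (7,8) — EXIT via right edge, pos 7
Distinct cells visited: 8 (path length 8)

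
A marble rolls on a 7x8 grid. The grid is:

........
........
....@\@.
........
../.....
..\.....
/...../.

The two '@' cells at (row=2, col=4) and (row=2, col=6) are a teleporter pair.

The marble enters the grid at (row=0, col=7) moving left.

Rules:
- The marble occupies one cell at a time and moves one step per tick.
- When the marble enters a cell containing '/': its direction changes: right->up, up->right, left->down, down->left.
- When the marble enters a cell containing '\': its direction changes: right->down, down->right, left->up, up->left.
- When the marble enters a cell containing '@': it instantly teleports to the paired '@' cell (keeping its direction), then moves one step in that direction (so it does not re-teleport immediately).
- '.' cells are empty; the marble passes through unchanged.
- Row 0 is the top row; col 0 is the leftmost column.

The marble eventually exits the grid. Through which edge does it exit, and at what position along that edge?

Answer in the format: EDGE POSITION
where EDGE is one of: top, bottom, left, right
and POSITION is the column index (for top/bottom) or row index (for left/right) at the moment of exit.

Step 1: enter (0,7), '.' pass, move left to (0,6)
Step 2: enter (0,6), '.' pass, move left to (0,5)
Step 3: enter (0,5), '.' pass, move left to (0,4)
Step 4: enter (0,4), '.' pass, move left to (0,3)
Step 5: enter (0,3), '.' pass, move left to (0,2)
Step 6: enter (0,2), '.' pass, move left to (0,1)
Step 7: enter (0,1), '.' pass, move left to (0,0)
Step 8: enter (0,0), '.' pass, move left to (0,-1)
Step 9: at (0,-1) — EXIT via left edge, pos 0

Answer: left 0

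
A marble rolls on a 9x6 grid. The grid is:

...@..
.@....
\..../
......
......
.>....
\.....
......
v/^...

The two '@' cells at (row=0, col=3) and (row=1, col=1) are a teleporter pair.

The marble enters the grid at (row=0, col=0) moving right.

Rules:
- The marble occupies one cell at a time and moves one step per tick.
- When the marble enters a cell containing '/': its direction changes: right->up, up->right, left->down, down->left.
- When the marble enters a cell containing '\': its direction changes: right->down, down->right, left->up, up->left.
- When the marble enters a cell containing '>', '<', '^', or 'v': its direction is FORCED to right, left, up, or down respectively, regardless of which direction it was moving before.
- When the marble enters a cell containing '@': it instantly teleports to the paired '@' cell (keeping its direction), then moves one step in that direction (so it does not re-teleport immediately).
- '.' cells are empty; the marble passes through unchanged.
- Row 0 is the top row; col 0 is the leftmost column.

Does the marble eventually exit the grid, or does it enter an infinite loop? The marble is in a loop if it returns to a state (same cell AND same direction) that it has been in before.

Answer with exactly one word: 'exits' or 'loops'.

Answer: exits

Derivation:
Step 1: enter (0,0), '.' pass, move right to (0,1)
Step 2: enter (0,1), '.' pass, move right to (0,2)
Step 3: enter (0,2), '.' pass, move right to (0,3)
Step 4: enter (0,3), '@' teleport (0,3)->(1,1), also enter (1,1), move right to (1,2)
Step 5: enter (1,2), '.' pass, move right to (1,3)
Step 6: enter (1,3), '.' pass, move right to (1,4)
Step 7: enter (1,4), '.' pass, move right to (1,5)
Step 8: enter (1,5), '.' pass, move right to (1,6)
Step 9: at (1,6) — EXIT via right edge, pos 1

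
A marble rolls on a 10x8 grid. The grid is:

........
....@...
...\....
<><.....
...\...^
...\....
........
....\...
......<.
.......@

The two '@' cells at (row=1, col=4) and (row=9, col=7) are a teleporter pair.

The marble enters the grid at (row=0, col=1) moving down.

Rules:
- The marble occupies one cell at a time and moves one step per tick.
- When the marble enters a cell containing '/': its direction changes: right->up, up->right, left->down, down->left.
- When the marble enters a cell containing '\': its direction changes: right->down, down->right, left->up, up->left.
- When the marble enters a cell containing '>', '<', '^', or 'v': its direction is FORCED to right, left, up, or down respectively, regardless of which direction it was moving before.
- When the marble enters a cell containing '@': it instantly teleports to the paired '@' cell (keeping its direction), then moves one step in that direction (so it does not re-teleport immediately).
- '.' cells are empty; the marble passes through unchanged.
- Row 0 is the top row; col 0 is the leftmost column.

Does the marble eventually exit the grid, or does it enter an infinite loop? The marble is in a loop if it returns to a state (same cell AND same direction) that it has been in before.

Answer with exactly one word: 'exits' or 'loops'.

Step 1: enter (0,1), '.' pass, move down to (1,1)
Step 2: enter (1,1), '.' pass, move down to (2,1)
Step 3: enter (2,1), '.' pass, move down to (3,1)
Step 4: enter (3,1), '>' forces down->right, move right to (3,2)
Step 5: enter (3,2), '<' forces right->left, move left to (3,1)
Step 6: enter (3,1), '>' forces left->right, move right to (3,2)
Step 7: at (3,2) dir=right — LOOP DETECTED (seen before)

Answer: loops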